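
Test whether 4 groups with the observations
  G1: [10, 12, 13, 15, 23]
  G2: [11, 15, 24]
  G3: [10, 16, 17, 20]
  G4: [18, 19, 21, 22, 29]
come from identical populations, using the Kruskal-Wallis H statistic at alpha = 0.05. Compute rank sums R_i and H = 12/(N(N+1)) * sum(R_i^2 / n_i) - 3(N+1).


Step 1: Combine all N = 17 observations and assign midranks.
sorted (value, group, rank): (10,G1,1.5), (10,G3,1.5), (11,G2,3), (12,G1,4), (13,G1,5), (15,G1,6.5), (15,G2,6.5), (16,G3,8), (17,G3,9), (18,G4,10), (19,G4,11), (20,G3,12), (21,G4,13), (22,G4,14), (23,G1,15), (24,G2,16), (29,G4,17)
Step 2: Sum ranks within each group.
R_1 = 32 (n_1 = 5)
R_2 = 25.5 (n_2 = 3)
R_3 = 30.5 (n_3 = 4)
R_4 = 65 (n_4 = 5)
Step 3: H = 12/(N(N+1)) * sum(R_i^2/n_i) - 3(N+1)
     = 12/(17*18) * (32^2/5 + 25.5^2/3 + 30.5^2/4 + 65^2/5) - 3*18
     = 0.039216 * 1499.11 - 54
     = 4.788725.
Step 4: Ties present; correction factor C = 1 - 12/(17^3 - 17) = 0.997549. Corrected H = 4.788725 / 0.997549 = 4.800491.
Step 5: Under H0, H ~ chi^2(3); p-value = 0.187003.
Step 6: alpha = 0.05. fail to reject H0.

H = 4.8005, df = 3, p = 0.187003, fail to reject H0.


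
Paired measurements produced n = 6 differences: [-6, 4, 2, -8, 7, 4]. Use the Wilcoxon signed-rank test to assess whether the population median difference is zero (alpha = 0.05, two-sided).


Step 1: Drop any zero differences (none here) and take |d_i|.
|d| = [6, 4, 2, 8, 7, 4]
Step 2: Midrank |d_i| (ties get averaged ranks).
ranks: |6|->4, |4|->2.5, |2|->1, |8|->6, |7|->5, |4|->2.5
Step 3: Attach original signs; sum ranks with positive sign and with negative sign.
W+ = 2.5 + 1 + 5 + 2.5 = 11
W- = 4 + 6 = 10
(Check: W+ + W- = 21 should equal n(n+1)/2 = 21.)
Step 4: Test statistic W = min(W+, W-) = 10.
Step 5: Ties in |d|, so use the tie-corrected normal approximation.
        E[W] = n(n+1)/4 = 6*7/4 = 10.5.
        Tie groups: |d|=4 (t=2); sum(t^3 - t) = 6.
        Var[W] = n(n+1)(2n+1)/24 - sum(t^3-t)/48 = 546/24 - 6/48 = 22.625.
        z = (W - E[W]) / sqrt(Var[W]) = (10 - 10.5) / 4.7566 = -0.1051.
        Two-sided p = 2*Phi(z) = 0.916282.
Step 6: alpha = 0.05. fail to reject H0.

W+ = 11, W- = 10, W = min = 10, p = 0.916282, fail to reject H0.


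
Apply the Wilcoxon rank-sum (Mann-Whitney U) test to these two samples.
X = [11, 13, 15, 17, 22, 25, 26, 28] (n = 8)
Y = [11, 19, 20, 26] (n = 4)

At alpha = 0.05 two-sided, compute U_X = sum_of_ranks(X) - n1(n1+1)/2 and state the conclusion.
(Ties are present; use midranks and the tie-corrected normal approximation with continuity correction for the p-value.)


Step 1: Combine and sort all 12 observations; assign midranks.
sorted (value, group): (11,X), (11,Y), (13,X), (15,X), (17,X), (19,Y), (20,Y), (22,X), (25,X), (26,X), (26,Y), (28,X)
ranks: 11->1.5, 11->1.5, 13->3, 15->4, 17->5, 19->6, 20->7, 22->8, 25->9, 26->10.5, 26->10.5, 28->12
Step 2: Rank sum for X: R1 = 1.5 + 3 + 4 + 5 + 8 + 9 + 10.5 + 12 = 53.
Step 3: U_X = R1 - n1(n1+1)/2 = 53 - 8*9/2 = 53 - 36 = 17.
       U_Y = n1*n2 - U_X = 32 - 17 = 15.
Step 4: Ties are present, so use the tie-corrected normal approximation (with continuity correction) for the p-value.
Step 5: p-value = 0.932087; compare to alpha = 0.05. fail to reject H0.

U_X = 17, p = 0.932087, fail to reject H0 at alpha = 0.05.


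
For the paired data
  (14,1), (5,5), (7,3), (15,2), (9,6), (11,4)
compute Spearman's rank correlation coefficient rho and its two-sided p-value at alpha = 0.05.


Step 1: Rank x and y separately (midranks; no ties here).
rank(x): 14->5, 5->1, 7->2, 15->6, 9->3, 11->4
rank(y): 1->1, 5->5, 3->3, 2->2, 6->6, 4->4
Step 2: d_i = R_x(i) - R_y(i); compute d_i^2.
  (5-1)^2=16, (1-5)^2=16, (2-3)^2=1, (6-2)^2=16, (3-6)^2=9, (4-4)^2=0
sum(d^2) = 58.
Step 3: rho = 1 - 6*58 / (6*(6^2 - 1)) = 1 - 348/210 = -0.657143.
Step 4: Under H0, t = rho * sqrt((n-2)/(1-rho^2)) = -1.7436 ~ t(4).
Step 5: Two-sided p-value from the t-distribution with 4 df = 0.156175.
Step 6: alpha = 0.05. fail to reject H0.

rho = -0.6571, p = 0.156175, fail to reject H0 at alpha = 0.05.


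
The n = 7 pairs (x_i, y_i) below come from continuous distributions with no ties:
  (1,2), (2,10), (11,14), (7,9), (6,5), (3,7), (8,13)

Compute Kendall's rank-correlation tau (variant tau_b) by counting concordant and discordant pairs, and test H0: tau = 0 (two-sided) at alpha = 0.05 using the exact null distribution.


Step 1: Enumerate the 21 unordered pairs (i,j) with i<j and classify each by sign(x_j-x_i) * sign(y_j-y_i).
  (1,2):dx=+1,dy=+8->C; (1,3):dx=+10,dy=+12->C; (1,4):dx=+6,dy=+7->C; (1,5):dx=+5,dy=+3->C
  (1,6):dx=+2,dy=+5->C; (1,7):dx=+7,dy=+11->C; (2,3):dx=+9,dy=+4->C; (2,4):dx=+5,dy=-1->D
  (2,5):dx=+4,dy=-5->D; (2,6):dx=+1,dy=-3->D; (2,7):dx=+6,dy=+3->C; (3,4):dx=-4,dy=-5->C
  (3,5):dx=-5,dy=-9->C; (3,6):dx=-8,dy=-7->C; (3,7):dx=-3,dy=-1->C; (4,5):dx=-1,dy=-4->C
  (4,6):dx=-4,dy=-2->C; (4,7):dx=+1,dy=+4->C; (5,6):dx=-3,dy=+2->D; (5,7):dx=+2,dy=+8->C
  (6,7):dx=+5,dy=+6->C
Step 2: C = 17, D = 4, total pairs = 21.
Step 3: tau = (C - D)/(n(n-1)/2) = (17 - 4)/21 = 0.619048.
Step 4: Exact two-sided p-value (enumerate n! = 5040 permutations of y under H0): p = 0.069048.
Step 5: alpha = 0.05. fail to reject H0.

tau_b = 0.6190 (C=17, D=4), p = 0.069048, fail to reject H0.


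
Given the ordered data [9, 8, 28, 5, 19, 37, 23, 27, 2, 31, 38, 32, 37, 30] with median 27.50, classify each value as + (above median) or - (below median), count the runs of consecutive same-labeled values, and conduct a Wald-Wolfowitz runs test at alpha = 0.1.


Step 1: Compute median = 27.50; label A = above, B = below.
Labels in order: BBABBABBBAAAAA  (n_A = 7, n_B = 7)
Step 2: Count runs R = 6.
Step 3: Under H0 (random ordering), E[R] = 2*n_A*n_B/(n_A+n_B) + 1 = 2*7*7/14 + 1 = 8.0000.
        Var[R] = 2*n_A*n_B*(2*n_A*n_B - n_A - n_B) / ((n_A+n_B)^2 * (n_A+n_B-1)) = 8232/2548 = 3.2308.
        SD[R] = 1.7974.
Step 4: Continuity-corrected z = (R + 0.5 - E[R]) / SD[R] = (6 + 0.5 - 8.0000) / 1.7974 = -0.8345.
Step 5: Two-sided p-value via normal approximation = 2*(1 - Phi(|z|)) = 0.403986.
Step 6: alpha = 0.1. fail to reject H0.

R = 6, z = -0.8345, p = 0.403986, fail to reject H0.


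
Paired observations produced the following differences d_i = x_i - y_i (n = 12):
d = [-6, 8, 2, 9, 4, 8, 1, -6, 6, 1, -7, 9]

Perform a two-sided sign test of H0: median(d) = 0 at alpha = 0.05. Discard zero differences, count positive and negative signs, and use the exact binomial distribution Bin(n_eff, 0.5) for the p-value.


Step 1: Discard zero differences. Original n = 12; n_eff = number of nonzero differences = 12.
Nonzero differences (with sign): -6, +8, +2, +9, +4, +8, +1, -6, +6, +1, -7, +9
Step 2: Count signs: positive = 9, negative = 3.
Step 3: Under H0: P(positive) = 0.5, so the number of positives S ~ Bin(12, 0.5).
Step 4: Two-sided exact p-value = sum of Bin(12,0.5) probabilities at or below the observed probability = 0.145996.
Step 5: alpha = 0.05. fail to reject H0.

n_eff = 12, pos = 9, neg = 3, p = 0.145996, fail to reject H0.


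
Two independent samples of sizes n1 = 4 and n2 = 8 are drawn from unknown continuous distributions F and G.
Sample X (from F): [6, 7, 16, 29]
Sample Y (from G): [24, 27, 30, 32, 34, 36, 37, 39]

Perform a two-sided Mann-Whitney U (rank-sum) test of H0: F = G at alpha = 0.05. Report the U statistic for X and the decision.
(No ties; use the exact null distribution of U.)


Step 1: Combine and sort all 12 observations; assign midranks.
sorted (value, group): (6,X), (7,X), (16,X), (24,Y), (27,Y), (29,X), (30,Y), (32,Y), (34,Y), (36,Y), (37,Y), (39,Y)
ranks: 6->1, 7->2, 16->3, 24->4, 27->5, 29->6, 30->7, 32->8, 34->9, 36->10, 37->11, 39->12
Step 2: Rank sum for X: R1 = 1 + 2 + 3 + 6 = 12.
Step 3: U_X = R1 - n1(n1+1)/2 = 12 - 4*5/2 = 12 - 10 = 2.
       U_Y = n1*n2 - U_X = 32 - 2 = 30.
Step 4: No ties, so the exact null distribution of U (based on enumerating the C(12,4) = 495 equally likely rank assignments) gives the two-sided p-value.
Step 5: p-value = 0.016162; compare to alpha = 0.05. reject H0.

U_X = 2, p = 0.016162, reject H0 at alpha = 0.05.


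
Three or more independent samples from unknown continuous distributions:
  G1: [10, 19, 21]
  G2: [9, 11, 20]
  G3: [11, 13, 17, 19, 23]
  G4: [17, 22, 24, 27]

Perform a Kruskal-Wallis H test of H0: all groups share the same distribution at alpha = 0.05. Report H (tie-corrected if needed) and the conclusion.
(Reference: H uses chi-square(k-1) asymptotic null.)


Step 1: Combine all N = 15 observations and assign midranks.
sorted (value, group, rank): (9,G2,1), (10,G1,2), (11,G2,3.5), (11,G3,3.5), (13,G3,5), (17,G3,6.5), (17,G4,6.5), (19,G1,8.5), (19,G3,8.5), (20,G2,10), (21,G1,11), (22,G4,12), (23,G3,13), (24,G4,14), (27,G4,15)
Step 2: Sum ranks within each group.
R_1 = 21.5 (n_1 = 3)
R_2 = 14.5 (n_2 = 3)
R_3 = 36.5 (n_3 = 5)
R_4 = 47.5 (n_4 = 4)
Step 3: H = 12/(N(N+1)) * sum(R_i^2/n_i) - 3(N+1)
     = 12/(15*16) * (21.5^2/3 + 14.5^2/3 + 36.5^2/5 + 47.5^2/4) - 3*16
     = 0.050000 * 1054.68 - 48
     = 4.733958.
Step 4: Ties present; correction factor C = 1 - 18/(15^3 - 15) = 0.994643. Corrected H = 4.733958 / 0.994643 = 4.759455.
Step 5: Under H0, H ~ chi^2(3); p-value = 0.190282.
Step 6: alpha = 0.05. fail to reject H0.

H = 4.7595, df = 3, p = 0.190282, fail to reject H0.


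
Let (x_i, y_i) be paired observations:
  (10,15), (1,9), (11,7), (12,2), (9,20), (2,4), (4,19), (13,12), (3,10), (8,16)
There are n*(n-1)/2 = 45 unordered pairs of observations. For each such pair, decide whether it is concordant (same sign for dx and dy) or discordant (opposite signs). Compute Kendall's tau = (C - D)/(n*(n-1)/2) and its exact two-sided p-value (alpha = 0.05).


Step 1: Enumerate the 45 unordered pairs (i,j) with i<j and classify each by sign(x_j-x_i) * sign(y_j-y_i).
  (1,2):dx=-9,dy=-6->C; (1,3):dx=+1,dy=-8->D; (1,4):dx=+2,dy=-13->D; (1,5):dx=-1,dy=+5->D
  (1,6):dx=-8,dy=-11->C; (1,7):dx=-6,dy=+4->D; (1,8):dx=+3,dy=-3->D; (1,9):dx=-7,dy=-5->C
  (1,10):dx=-2,dy=+1->D; (2,3):dx=+10,dy=-2->D; (2,4):dx=+11,dy=-7->D; (2,5):dx=+8,dy=+11->C
  (2,6):dx=+1,dy=-5->D; (2,7):dx=+3,dy=+10->C; (2,8):dx=+12,dy=+3->C; (2,9):dx=+2,dy=+1->C
  (2,10):dx=+7,dy=+7->C; (3,4):dx=+1,dy=-5->D; (3,5):dx=-2,dy=+13->D; (3,6):dx=-9,dy=-3->C
  (3,7):dx=-7,dy=+12->D; (3,8):dx=+2,dy=+5->C; (3,9):dx=-8,dy=+3->D; (3,10):dx=-3,dy=+9->D
  (4,5):dx=-3,dy=+18->D; (4,6):dx=-10,dy=+2->D; (4,7):dx=-8,dy=+17->D; (4,8):dx=+1,dy=+10->C
  (4,9):dx=-9,dy=+8->D; (4,10):dx=-4,dy=+14->D; (5,6):dx=-7,dy=-16->C; (5,7):dx=-5,dy=-1->C
  (5,8):dx=+4,dy=-8->D; (5,9):dx=-6,dy=-10->C; (5,10):dx=-1,dy=-4->C; (6,7):dx=+2,dy=+15->C
  (6,8):dx=+11,dy=+8->C; (6,9):dx=+1,dy=+6->C; (6,10):dx=+6,dy=+12->C; (7,8):dx=+9,dy=-7->D
  (7,9):dx=-1,dy=-9->C; (7,10):dx=+4,dy=-3->D; (8,9):dx=-10,dy=-2->C; (8,10):dx=-5,dy=+4->D
  (9,10):dx=+5,dy=+6->C
Step 2: C = 22, D = 23, total pairs = 45.
Step 3: tau = (C - D)/(n(n-1)/2) = (22 - 23)/45 = -0.022222.
Step 4: Exact two-sided p-value (enumerate n! = 3628800 permutations of y under H0): p = 1.000000.
Step 5: alpha = 0.05. fail to reject H0.

tau_b = -0.0222 (C=22, D=23), p = 1.000000, fail to reject H0.


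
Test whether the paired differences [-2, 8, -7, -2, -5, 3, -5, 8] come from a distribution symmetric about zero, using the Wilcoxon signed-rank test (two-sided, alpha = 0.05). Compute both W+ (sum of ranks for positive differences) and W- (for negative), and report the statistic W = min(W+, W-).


Step 1: Drop any zero differences (none here) and take |d_i|.
|d| = [2, 8, 7, 2, 5, 3, 5, 8]
Step 2: Midrank |d_i| (ties get averaged ranks).
ranks: |2|->1.5, |8|->7.5, |7|->6, |2|->1.5, |5|->4.5, |3|->3, |5|->4.5, |8|->7.5
Step 3: Attach original signs; sum ranks with positive sign and with negative sign.
W+ = 7.5 + 3 + 7.5 = 18
W- = 1.5 + 6 + 1.5 + 4.5 + 4.5 = 18
(Check: W+ + W- = 36 should equal n(n+1)/2 = 36.)
Step 4: Test statistic W = min(W+, W-) = 18.
Step 5: Ties in |d|, so use the tie-corrected normal approximation.
        E[W] = n(n+1)/4 = 8*9/4 = 18.
        Tie groups: |d|=2 (t=2), |d|=5 (t=2), |d|=8 (t=2); sum(t^3 - t) = 18.
        Var[W] = n(n+1)(2n+1)/24 - sum(t^3-t)/48 = 1224/24 - 18/48 = 50.625.
        z = (W - E[W]) / sqrt(Var[W]) = (18 - 18) / 7.1151 = 0.0000.
        Two-sided p = 2*Phi(z) = 1.000000.
Step 6: alpha = 0.05. fail to reject H0.

W+ = 18, W- = 18, W = min = 18, p = 1.000000, fail to reject H0.


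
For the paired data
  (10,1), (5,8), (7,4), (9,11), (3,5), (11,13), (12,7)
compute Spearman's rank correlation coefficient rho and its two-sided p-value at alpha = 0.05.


Step 1: Rank x and y separately (midranks; no ties here).
rank(x): 10->5, 5->2, 7->3, 9->4, 3->1, 11->6, 12->7
rank(y): 1->1, 8->5, 4->2, 11->6, 5->3, 13->7, 7->4
Step 2: d_i = R_x(i) - R_y(i); compute d_i^2.
  (5-1)^2=16, (2-5)^2=9, (3-2)^2=1, (4-6)^2=4, (1-3)^2=4, (6-7)^2=1, (7-4)^2=9
sum(d^2) = 44.
Step 3: rho = 1 - 6*44 / (7*(7^2 - 1)) = 1 - 264/336 = 0.214286.
Step 4: Under H0, t = rho * sqrt((n-2)/(1-rho^2)) = 0.4906 ~ t(5).
Step 5: Two-sided p-value from the t-distribution with 5 df = 0.644512.
Step 6: alpha = 0.05. fail to reject H0.

rho = 0.2143, p = 0.644512, fail to reject H0 at alpha = 0.05.


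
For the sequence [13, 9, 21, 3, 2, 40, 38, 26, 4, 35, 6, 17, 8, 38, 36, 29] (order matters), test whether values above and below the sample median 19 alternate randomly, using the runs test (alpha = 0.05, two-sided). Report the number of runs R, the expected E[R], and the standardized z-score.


Step 1: Compute median = 19; label A = above, B = below.
Labels in order: BBABBAAABABBBAAA  (n_A = 8, n_B = 8)
Step 2: Count runs R = 8.
Step 3: Under H0 (random ordering), E[R] = 2*n_A*n_B/(n_A+n_B) + 1 = 2*8*8/16 + 1 = 9.0000.
        Var[R] = 2*n_A*n_B*(2*n_A*n_B - n_A - n_B) / ((n_A+n_B)^2 * (n_A+n_B-1)) = 14336/3840 = 3.7333.
        SD[R] = 1.9322.
Step 4: Continuity-corrected z = (R + 0.5 - E[R]) / SD[R] = (8 + 0.5 - 9.0000) / 1.9322 = -0.2588.
Step 5: Two-sided p-value via normal approximation = 2*(1 - Phi(|z|)) = 0.795809.
Step 6: alpha = 0.05. fail to reject H0.

R = 8, z = -0.2588, p = 0.795809, fail to reject H0.


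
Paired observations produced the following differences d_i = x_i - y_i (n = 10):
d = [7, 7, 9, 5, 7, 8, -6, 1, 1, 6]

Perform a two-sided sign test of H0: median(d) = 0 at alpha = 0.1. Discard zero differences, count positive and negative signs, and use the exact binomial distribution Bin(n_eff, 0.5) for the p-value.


Step 1: Discard zero differences. Original n = 10; n_eff = number of nonzero differences = 10.
Nonzero differences (with sign): +7, +7, +9, +5, +7, +8, -6, +1, +1, +6
Step 2: Count signs: positive = 9, negative = 1.
Step 3: Under H0: P(positive) = 0.5, so the number of positives S ~ Bin(10, 0.5).
Step 4: Two-sided exact p-value = sum of Bin(10,0.5) probabilities at or below the observed probability = 0.021484.
Step 5: alpha = 0.1. reject H0.

n_eff = 10, pos = 9, neg = 1, p = 0.021484, reject H0.


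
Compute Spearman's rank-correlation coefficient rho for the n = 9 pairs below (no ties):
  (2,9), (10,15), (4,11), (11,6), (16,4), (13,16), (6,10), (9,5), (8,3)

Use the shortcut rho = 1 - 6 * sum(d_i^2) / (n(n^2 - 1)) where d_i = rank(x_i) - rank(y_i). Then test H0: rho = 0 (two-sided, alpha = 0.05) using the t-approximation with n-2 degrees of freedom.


Step 1: Rank x and y separately (midranks; no ties here).
rank(x): 2->1, 10->6, 4->2, 11->7, 16->9, 13->8, 6->3, 9->5, 8->4
rank(y): 9->5, 15->8, 11->7, 6->4, 4->2, 16->9, 10->6, 5->3, 3->1
Step 2: d_i = R_x(i) - R_y(i); compute d_i^2.
  (1-5)^2=16, (6-8)^2=4, (2-7)^2=25, (7-4)^2=9, (9-2)^2=49, (8-9)^2=1, (3-6)^2=9, (5-3)^2=4, (4-1)^2=9
sum(d^2) = 126.
Step 3: rho = 1 - 6*126 / (9*(9^2 - 1)) = 1 - 756/720 = -0.050000.
Step 4: Under H0, t = rho * sqrt((n-2)/(1-rho^2)) = -0.1325 ~ t(7).
Step 5: Two-sided p-value from the t-distribution with 7 df = 0.898353.
Step 6: alpha = 0.05. fail to reject H0.

rho = -0.0500, p = 0.898353, fail to reject H0 at alpha = 0.05.


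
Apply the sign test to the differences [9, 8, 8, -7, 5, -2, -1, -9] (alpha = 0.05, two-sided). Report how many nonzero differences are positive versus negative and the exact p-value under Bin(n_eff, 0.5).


Step 1: Discard zero differences. Original n = 8; n_eff = number of nonzero differences = 8.
Nonzero differences (with sign): +9, +8, +8, -7, +5, -2, -1, -9
Step 2: Count signs: positive = 4, negative = 4.
Step 3: Under H0: P(positive) = 0.5, so the number of positives S ~ Bin(8, 0.5).
Step 4: Two-sided exact p-value = sum of Bin(8,0.5) probabilities at or below the observed probability = 1.000000.
Step 5: alpha = 0.05. fail to reject H0.

n_eff = 8, pos = 4, neg = 4, p = 1.000000, fail to reject H0.


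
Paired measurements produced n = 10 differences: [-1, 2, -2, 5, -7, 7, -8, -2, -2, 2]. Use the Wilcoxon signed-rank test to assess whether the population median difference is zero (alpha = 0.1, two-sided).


Step 1: Drop any zero differences (none here) and take |d_i|.
|d| = [1, 2, 2, 5, 7, 7, 8, 2, 2, 2]
Step 2: Midrank |d_i| (ties get averaged ranks).
ranks: |1|->1, |2|->4, |2|->4, |5|->7, |7|->8.5, |7|->8.5, |8|->10, |2|->4, |2|->4, |2|->4
Step 3: Attach original signs; sum ranks with positive sign and with negative sign.
W+ = 4 + 7 + 8.5 + 4 = 23.5
W- = 1 + 4 + 8.5 + 10 + 4 + 4 = 31.5
(Check: W+ + W- = 55 should equal n(n+1)/2 = 55.)
Step 4: Test statistic W = min(W+, W-) = 23.5.
Step 5: Ties in |d|, so use the tie-corrected normal approximation.
        E[W] = n(n+1)/4 = 10*11/4 = 27.5.
        Tie groups: |d|=2 (t=5), |d|=7 (t=2); sum(t^3 - t) = 126.
        Var[W] = n(n+1)(2n+1)/24 - sum(t^3-t)/48 = 2310/24 - 126/48 = 93.625.
        z = (W - E[W]) / sqrt(Var[W]) = (23.5 - 27.5) / 9.6760 = -0.4134.
        Two-sided p = 2*Phi(z) = 0.679318.
Step 6: alpha = 0.1. fail to reject H0.

W+ = 23.5, W- = 31.5, W = min = 23.5, p = 0.679318, fail to reject H0.


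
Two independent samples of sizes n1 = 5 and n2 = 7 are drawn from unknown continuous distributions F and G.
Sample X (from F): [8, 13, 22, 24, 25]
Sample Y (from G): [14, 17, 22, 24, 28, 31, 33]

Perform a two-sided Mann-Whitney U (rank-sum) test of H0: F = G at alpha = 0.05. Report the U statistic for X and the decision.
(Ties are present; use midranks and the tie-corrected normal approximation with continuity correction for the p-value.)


Step 1: Combine and sort all 12 observations; assign midranks.
sorted (value, group): (8,X), (13,X), (14,Y), (17,Y), (22,X), (22,Y), (24,X), (24,Y), (25,X), (28,Y), (31,Y), (33,Y)
ranks: 8->1, 13->2, 14->3, 17->4, 22->5.5, 22->5.5, 24->7.5, 24->7.5, 25->9, 28->10, 31->11, 33->12
Step 2: Rank sum for X: R1 = 1 + 2 + 5.5 + 7.5 + 9 = 25.
Step 3: U_X = R1 - n1(n1+1)/2 = 25 - 5*6/2 = 25 - 15 = 10.
       U_Y = n1*n2 - U_X = 35 - 10 = 25.
Step 4: Ties are present, so use the tie-corrected normal approximation (with continuity correction) for the p-value.
Step 5: p-value = 0.253956; compare to alpha = 0.05. fail to reject H0.

U_X = 10, p = 0.253956, fail to reject H0 at alpha = 0.05.


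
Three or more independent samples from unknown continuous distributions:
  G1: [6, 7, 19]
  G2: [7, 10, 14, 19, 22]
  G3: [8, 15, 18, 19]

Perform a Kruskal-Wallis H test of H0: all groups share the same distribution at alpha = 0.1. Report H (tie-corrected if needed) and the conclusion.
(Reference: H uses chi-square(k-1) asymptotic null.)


Step 1: Combine all N = 12 observations and assign midranks.
sorted (value, group, rank): (6,G1,1), (7,G1,2.5), (7,G2,2.5), (8,G3,4), (10,G2,5), (14,G2,6), (15,G3,7), (18,G3,8), (19,G1,10), (19,G2,10), (19,G3,10), (22,G2,12)
Step 2: Sum ranks within each group.
R_1 = 13.5 (n_1 = 3)
R_2 = 35.5 (n_2 = 5)
R_3 = 29 (n_3 = 4)
Step 3: H = 12/(N(N+1)) * sum(R_i^2/n_i) - 3(N+1)
     = 12/(12*13) * (13.5^2/3 + 35.5^2/5 + 29^2/4) - 3*13
     = 0.076923 * 523.05 - 39
     = 1.234615.
Step 4: Ties present; correction factor C = 1 - 30/(12^3 - 12) = 0.982517. Corrected H = 1.234615 / 0.982517 = 1.256584.
Step 5: Under H0, H ~ chi^2(2); p-value = 0.533502.
Step 6: alpha = 0.1. fail to reject H0.

H = 1.2566, df = 2, p = 0.533502, fail to reject H0.


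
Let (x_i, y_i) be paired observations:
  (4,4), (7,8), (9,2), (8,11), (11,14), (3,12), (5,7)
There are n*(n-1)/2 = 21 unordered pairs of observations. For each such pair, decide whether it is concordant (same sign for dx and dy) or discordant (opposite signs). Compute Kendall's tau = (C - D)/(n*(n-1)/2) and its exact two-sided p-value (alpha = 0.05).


Step 1: Enumerate the 21 unordered pairs (i,j) with i<j and classify each by sign(x_j-x_i) * sign(y_j-y_i).
  (1,2):dx=+3,dy=+4->C; (1,3):dx=+5,dy=-2->D; (1,4):dx=+4,dy=+7->C; (1,5):dx=+7,dy=+10->C
  (1,6):dx=-1,dy=+8->D; (1,7):dx=+1,dy=+3->C; (2,3):dx=+2,dy=-6->D; (2,4):dx=+1,dy=+3->C
  (2,5):dx=+4,dy=+6->C; (2,6):dx=-4,dy=+4->D; (2,7):dx=-2,dy=-1->C; (3,4):dx=-1,dy=+9->D
  (3,5):dx=+2,dy=+12->C; (3,6):dx=-6,dy=+10->D; (3,7):dx=-4,dy=+5->D; (4,5):dx=+3,dy=+3->C
  (4,6):dx=-5,dy=+1->D; (4,7):dx=-3,dy=-4->C; (5,6):dx=-8,dy=-2->C; (5,7):dx=-6,dy=-7->C
  (6,7):dx=+2,dy=-5->D
Step 2: C = 12, D = 9, total pairs = 21.
Step 3: tau = (C - D)/(n(n-1)/2) = (12 - 9)/21 = 0.142857.
Step 4: Exact two-sided p-value (enumerate n! = 5040 permutations of y under H0): p = 0.772619.
Step 5: alpha = 0.05. fail to reject H0.

tau_b = 0.1429 (C=12, D=9), p = 0.772619, fail to reject H0.


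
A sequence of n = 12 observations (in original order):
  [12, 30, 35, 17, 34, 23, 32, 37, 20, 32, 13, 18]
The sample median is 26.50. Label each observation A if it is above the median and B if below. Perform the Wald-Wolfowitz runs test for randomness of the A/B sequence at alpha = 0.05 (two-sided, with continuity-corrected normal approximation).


Step 1: Compute median = 26.50; label A = above, B = below.
Labels in order: BAABABAABABB  (n_A = 6, n_B = 6)
Step 2: Count runs R = 9.
Step 3: Under H0 (random ordering), E[R] = 2*n_A*n_B/(n_A+n_B) + 1 = 2*6*6/12 + 1 = 7.0000.
        Var[R] = 2*n_A*n_B*(2*n_A*n_B - n_A - n_B) / ((n_A+n_B)^2 * (n_A+n_B-1)) = 4320/1584 = 2.7273.
        SD[R] = 1.6514.
Step 4: Continuity-corrected z = (R - 0.5 - E[R]) / SD[R] = (9 - 0.5 - 7.0000) / 1.6514 = 0.9083.
Step 5: Two-sided p-value via normal approximation = 2*(1 - Phi(|z|)) = 0.363722.
Step 6: alpha = 0.05. fail to reject H0.

R = 9, z = 0.9083, p = 0.363722, fail to reject H0.


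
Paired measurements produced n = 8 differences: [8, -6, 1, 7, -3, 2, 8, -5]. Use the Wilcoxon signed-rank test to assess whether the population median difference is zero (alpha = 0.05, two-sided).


Step 1: Drop any zero differences (none here) and take |d_i|.
|d| = [8, 6, 1, 7, 3, 2, 8, 5]
Step 2: Midrank |d_i| (ties get averaged ranks).
ranks: |8|->7.5, |6|->5, |1|->1, |7|->6, |3|->3, |2|->2, |8|->7.5, |5|->4
Step 3: Attach original signs; sum ranks with positive sign and with negative sign.
W+ = 7.5 + 1 + 6 + 2 + 7.5 = 24
W- = 5 + 3 + 4 = 12
(Check: W+ + W- = 36 should equal n(n+1)/2 = 36.)
Step 4: Test statistic W = min(W+, W-) = 12.
Step 5: Ties in |d|, so use the tie-corrected normal approximation.
        E[W] = n(n+1)/4 = 8*9/4 = 18.
        Tie groups: |d|=8 (t=2); sum(t^3 - t) = 6.
        Var[W] = n(n+1)(2n+1)/24 - sum(t^3-t)/48 = 1224/24 - 6/48 = 50.875.
        z = (W - E[W]) / sqrt(Var[W]) = (12 - 18) / 7.1327 = -0.8412.
        Two-sided p = 2*Phi(z) = 0.400236.
Step 6: alpha = 0.05. fail to reject H0.

W+ = 24, W- = 12, W = min = 12, p = 0.400236, fail to reject H0.


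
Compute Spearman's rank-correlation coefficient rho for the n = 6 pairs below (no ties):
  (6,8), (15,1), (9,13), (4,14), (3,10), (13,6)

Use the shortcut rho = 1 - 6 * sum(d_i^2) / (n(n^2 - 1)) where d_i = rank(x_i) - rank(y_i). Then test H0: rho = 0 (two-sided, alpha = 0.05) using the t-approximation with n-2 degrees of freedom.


Step 1: Rank x and y separately (midranks; no ties here).
rank(x): 6->3, 15->6, 9->4, 4->2, 3->1, 13->5
rank(y): 8->3, 1->1, 13->5, 14->6, 10->4, 6->2
Step 2: d_i = R_x(i) - R_y(i); compute d_i^2.
  (3-3)^2=0, (6-1)^2=25, (4-5)^2=1, (2-6)^2=16, (1-4)^2=9, (5-2)^2=9
sum(d^2) = 60.
Step 3: rho = 1 - 6*60 / (6*(6^2 - 1)) = 1 - 360/210 = -0.714286.
Step 4: Under H0, t = rho * sqrt((n-2)/(1-rho^2)) = -2.0412 ~ t(4).
Step 5: Two-sided p-value from the t-distribution with 4 df = 0.110787.
Step 6: alpha = 0.05. fail to reject H0.

rho = -0.7143, p = 0.110787, fail to reject H0 at alpha = 0.05.


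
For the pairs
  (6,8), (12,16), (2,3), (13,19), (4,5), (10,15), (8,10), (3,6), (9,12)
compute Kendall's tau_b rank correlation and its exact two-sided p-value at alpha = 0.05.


Step 1: Enumerate the 36 unordered pairs (i,j) with i<j and classify each by sign(x_j-x_i) * sign(y_j-y_i).
  (1,2):dx=+6,dy=+8->C; (1,3):dx=-4,dy=-5->C; (1,4):dx=+7,dy=+11->C; (1,5):dx=-2,dy=-3->C
  (1,6):dx=+4,dy=+7->C; (1,7):dx=+2,dy=+2->C; (1,8):dx=-3,dy=-2->C; (1,9):dx=+3,dy=+4->C
  (2,3):dx=-10,dy=-13->C; (2,4):dx=+1,dy=+3->C; (2,5):dx=-8,dy=-11->C; (2,6):dx=-2,dy=-1->C
  (2,7):dx=-4,dy=-6->C; (2,8):dx=-9,dy=-10->C; (2,9):dx=-3,dy=-4->C; (3,4):dx=+11,dy=+16->C
  (3,5):dx=+2,dy=+2->C; (3,6):dx=+8,dy=+12->C; (3,7):dx=+6,dy=+7->C; (3,8):dx=+1,dy=+3->C
  (3,9):dx=+7,dy=+9->C; (4,5):dx=-9,dy=-14->C; (4,6):dx=-3,dy=-4->C; (4,7):dx=-5,dy=-9->C
  (4,8):dx=-10,dy=-13->C; (4,9):dx=-4,dy=-7->C; (5,6):dx=+6,dy=+10->C; (5,7):dx=+4,dy=+5->C
  (5,8):dx=-1,dy=+1->D; (5,9):dx=+5,dy=+7->C; (6,7):dx=-2,dy=-5->C; (6,8):dx=-7,dy=-9->C
  (6,9):dx=-1,dy=-3->C; (7,8):dx=-5,dy=-4->C; (7,9):dx=+1,dy=+2->C; (8,9):dx=+6,dy=+6->C
Step 2: C = 35, D = 1, total pairs = 36.
Step 3: tau = (C - D)/(n(n-1)/2) = (35 - 1)/36 = 0.944444.
Step 4: Exact two-sided p-value (enumerate n! = 362880 permutations of y under H0): p = 0.000050.
Step 5: alpha = 0.05. reject H0.

tau_b = 0.9444 (C=35, D=1), p = 0.000050, reject H0.


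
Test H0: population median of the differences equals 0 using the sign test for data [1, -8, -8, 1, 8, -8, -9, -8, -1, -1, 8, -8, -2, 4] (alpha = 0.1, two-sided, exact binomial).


Step 1: Discard zero differences. Original n = 14; n_eff = number of nonzero differences = 14.
Nonzero differences (with sign): +1, -8, -8, +1, +8, -8, -9, -8, -1, -1, +8, -8, -2, +4
Step 2: Count signs: positive = 5, negative = 9.
Step 3: Under H0: P(positive) = 0.5, so the number of positives S ~ Bin(14, 0.5).
Step 4: Two-sided exact p-value = sum of Bin(14,0.5) probabilities at or below the observed probability = 0.423950.
Step 5: alpha = 0.1. fail to reject H0.

n_eff = 14, pos = 5, neg = 9, p = 0.423950, fail to reject H0.


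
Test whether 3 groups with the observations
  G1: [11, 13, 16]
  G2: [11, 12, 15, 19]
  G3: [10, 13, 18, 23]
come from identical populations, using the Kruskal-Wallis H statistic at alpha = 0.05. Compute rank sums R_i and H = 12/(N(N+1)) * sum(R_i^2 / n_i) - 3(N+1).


Step 1: Combine all N = 11 observations and assign midranks.
sorted (value, group, rank): (10,G3,1), (11,G1,2.5), (11,G2,2.5), (12,G2,4), (13,G1,5.5), (13,G3,5.5), (15,G2,7), (16,G1,8), (18,G3,9), (19,G2,10), (23,G3,11)
Step 2: Sum ranks within each group.
R_1 = 16 (n_1 = 3)
R_2 = 23.5 (n_2 = 4)
R_3 = 26.5 (n_3 = 4)
Step 3: H = 12/(N(N+1)) * sum(R_i^2/n_i) - 3(N+1)
     = 12/(11*12) * (16^2/3 + 23.5^2/4 + 26.5^2/4) - 3*12
     = 0.090909 * 398.958 - 36
     = 0.268939.
Step 4: Ties present; correction factor C = 1 - 12/(11^3 - 11) = 0.990909. Corrected H = 0.268939 / 0.990909 = 0.271407.
Step 5: Under H0, H ~ chi^2(2); p-value = 0.873102.
Step 6: alpha = 0.05. fail to reject H0.

H = 0.2714, df = 2, p = 0.873102, fail to reject H0.


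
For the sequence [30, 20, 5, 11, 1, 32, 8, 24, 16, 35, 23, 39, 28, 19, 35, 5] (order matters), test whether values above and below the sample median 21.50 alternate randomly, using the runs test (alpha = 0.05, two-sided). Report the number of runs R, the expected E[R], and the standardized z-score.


Step 1: Compute median = 21.50; label A = above, B = below.
Labels in order: ABBBBABABAAAABAB  (n_A = 8, n_B = 8)
Step 2: Count runs R = 10.
Step 3: Under H0 (random ordering), E[R] = 2*n_A*n_B/(n_A+n_B) + 1 = 2*8*8/16 + 1 = 9.0000.
        Var[R] = 2*n_A*n_B*(2*n_A*n_B - n_A - n_B) / ((n_A+n_B)^2 * (n_A+n_B-1)) = 14336/3840 = 3.7333.
        SD[R] = 1.9322.
Step 4: Continuity-corrected z = (R - 0.5 - E[R]) / SD[R] = (10 - 0.5 - 9.0000) / 1.9322 = 0.2588.
Step 5: Two-sided p-value via normal approximation = 2*(1 - Phi(|z|)) = 0.795809.
Step 6: alpha = 0.05. fail to reject H0.

R = 10, z = 0.2588, p = 0.795809, fail to reject H0.


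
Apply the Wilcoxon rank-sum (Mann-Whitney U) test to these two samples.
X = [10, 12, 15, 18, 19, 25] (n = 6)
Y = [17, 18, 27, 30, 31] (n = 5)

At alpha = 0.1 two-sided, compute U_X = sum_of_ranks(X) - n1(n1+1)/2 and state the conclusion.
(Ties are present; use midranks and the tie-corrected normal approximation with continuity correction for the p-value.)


Step 1: Combine and sort all 11 observations; assign midranks.
sorted (value, group): (10,X), (12,X), (15,X), (17,Y), (18,X), (18,Y), (19,X), (25,X), (27,Y), (30,Y), (31,Y)
ranks: 10->1, 12->2, 15->3, 17->4, 18->5.5, 18->5.5, 19->7, 25->8, 27->9, 30->10, 31->11
Step 2: Rank sum for X: R1 = 1 + 2 + 3 + 5.5 + 7 + 8 = 26.5.
Step 3: U_X = R1 - n1(n1+1)/2 = 26.5 - 6*7/2 = 26.5 - 21 = 5.5.
       U_Y = n1*n2 - U_X = 30 - 5.5 = 24.5.
Step 4: Ties are present, so use the tie-corrected normal approximation (with continuity correction) for the p-value.
Step 5: p-value = 0.099576; compare to alpha = 0.1. reject H0.

U_X = 5.5, p = 0.099576, reject H0 at alpha = 0.1.


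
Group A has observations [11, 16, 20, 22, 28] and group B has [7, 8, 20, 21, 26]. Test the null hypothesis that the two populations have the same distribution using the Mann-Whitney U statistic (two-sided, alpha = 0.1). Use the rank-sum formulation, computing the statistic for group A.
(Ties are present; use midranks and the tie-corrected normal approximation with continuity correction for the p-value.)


Step 1: Combine and sort all 10 observations; assign midranks.
sorted (value, group): (7,Y), (8,Y), (11,X), (16,X), (20,X), (20,Y), (21,Y), (22,X), (26,Y), (28,X)
ranks: 7->1, 8->2, 11->3, 16->4, 20->5.5, 20->5.5, 21->7, 22->8, 26->9, 28->10
Step 2: Rank sum for X: R1 = 3 + 4 + 5.5 + 8 + 10 = 30.5.
Step 3: U_X = R1 - n1(n1+1)/2 = 30.5 - 5*6/2 = 30.5 - 15 = 15.5.
       U_Y = n1*n2 - U_X = 25 - 15.5 = 9.5.
Step 4: Ties are present, so use the tie-corrected normal approximation (with continuity correction) for the p-value.
Step 5: p-value = 0.600402; compare to alpha = 0.1. fail to reject H0.

U_X = 15.5, p = 0.600402, fail to reject H0 at alpha = 0.1.


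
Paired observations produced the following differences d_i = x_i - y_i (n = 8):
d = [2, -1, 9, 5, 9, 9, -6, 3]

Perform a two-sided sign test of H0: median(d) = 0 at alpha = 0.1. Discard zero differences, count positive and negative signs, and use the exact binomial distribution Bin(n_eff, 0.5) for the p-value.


Step 1: Discard zero differences. Original n = 8; n_eff = number of nonzero differences = 8.
Nonzero differences (with sign): +2, -1, +9, +5, +9, +9, -6, +3
Step 2: Count signs: positive = 6, negative = 2.
Step 3: Under H0: P(positive) = 0.5, so the number of positives S ~ Bin(8, 0.5).
Step 4: Two-sided exact p-value = sum of Bin(8,0.5) probabilities at or below the observed probability = 0.289062.
Step 5: alpha = 0.1. fail to reject H0.

n_eff = 8, pos = 6, neg = 2, p = 0.289062, fail to reject H0.


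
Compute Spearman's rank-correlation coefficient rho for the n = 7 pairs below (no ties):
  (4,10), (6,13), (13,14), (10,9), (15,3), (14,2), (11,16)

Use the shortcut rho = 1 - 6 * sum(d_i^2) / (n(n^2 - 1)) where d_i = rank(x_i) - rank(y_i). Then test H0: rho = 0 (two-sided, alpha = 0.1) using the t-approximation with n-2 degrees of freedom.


Step 1: Rank x and y separately (midranks; no ties here).
rank(x): 4->1, 6->2, 13->5, 10->3, 15->7, 14->6, 11->4
rank(y): 10->4, 13->5, 14->6, 9->3, 3->2, 2->1, 16->7
Step 2: d_i = R_x(i) - R_y(i); compute d_i^2.
  (1-4)^2=9, (2-5)^2=9, (5-6)^2=1, (3-3)^2=0, (7-2)^2=25, (6-1)^2=25, (4-7)^2=9
sum(d^2) = 78.
Step 3: rho = 1 - 6*78 / (7*(7^2 - 1)) = 1 - 468/336 = -0.392857.
Step 4: Under H0, t = rho * sqrt((n-2)/(1-rho^2)) = -0.9553 ~ t(5).
Step 5: Two-sided p-value from the t-distribution with 5 df = 0.383317.
Step 6: alpha = 0.1. fail to reject H0.

rho = -0.3929, p = 0.383317, fail to reject H0 at alpha = 0.1.


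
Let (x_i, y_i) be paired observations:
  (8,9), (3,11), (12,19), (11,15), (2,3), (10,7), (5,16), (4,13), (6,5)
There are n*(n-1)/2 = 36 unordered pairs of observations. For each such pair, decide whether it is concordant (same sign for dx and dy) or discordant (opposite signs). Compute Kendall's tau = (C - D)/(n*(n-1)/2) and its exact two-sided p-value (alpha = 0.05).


Step 1: Enumerate the 36 unordered pairs (i,j) with i<j and classify each by sign(x_j-x_i) * sign(y_j-y_i).
  (1,2):dx=-5,dy=+2->D; (1,3):dx=+4,dy=+10->C; (1,4):dx=+3,dy=+6->C; (1,5):dx=-6,dy=-6->C
  (1,6):dx=+2,dy=-2->D; (1,7):dx=-3,dy=+7->D; (1,8):dx=-4,dy=+4->D; (1,9):dx=-2,dy=-4->C
  (2,3):dx=+9,dy=+8->C; (2,4):dx=+8,dy=+4->C; (2,5):dx=-1,dy=-8->C; (2,6):dx=+7,dy=-4->D
  (2,7):dx=+2,dy=+5->C; (2,8):dx=+1,dy=+2->C; (2,9):dx=+3,dy=-6->D; (3,4):dx=-1,dy=-4->C
  (3,5):dx=-10,dy=-16->C; (3,6):dx=-2,dy=-12->C; (3,7):dx=-7,dy=-3->C; (3,8):dx=-8,dy=-6->C
  (3,9):dx=-6,dy=-14->C; (4,5):dx=-9,dy=-12->C; (4,6):dx=-1,dy=-8->C; (4,7):dx=-6,dy=+1->D
  (4,8):dx=-7,dy=-2->C; (4,9):dx=-5,dy=-10->C; (5,6):dx=+8,dy=+4->C; (5,7):dx=+3,dy=+13->C
  (5,8):dx=+2,dy=+10->C; (5,9):dx=+4,dy=+2->C; (6,7):dx=-5,dy=+9->D; (6,8):dx=-6,dy=+6->D
  (6,9):dx=-4,dy=-2->C; (7,8):dx=-1,dy=-3->C; (7,9):dx=+1,dy=-11->D; (8,9):dx=+2,dy=-8->D
Step 2: C = 25, D = 11, total pairs = 36.
Step 3: tau = (C - D)/(n(n-1)/2) = (25 - 11)/36 = 0.388889.
Step 4: Exact two-sided p-value (enumerate n! = 362880 permutations of y under H0): p = 0.180181.
Step 5: alpha = 0.05. fail to reject H0.

tau_b = 0.3889 (C=25, D=11), p = 0.180181, fail to reject H0.


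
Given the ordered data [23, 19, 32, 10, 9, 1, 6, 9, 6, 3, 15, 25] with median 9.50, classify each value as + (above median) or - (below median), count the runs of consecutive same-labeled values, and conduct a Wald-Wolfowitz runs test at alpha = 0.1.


Step 1: Compute median = 9.50; label A = above, B = below.
Labels in order: AAAABBBBBBAA  (n_A = 6, n_B = 6)
Step 2: Count runs R = 3.
Step 3: Under H0 (random ordering), E[R] = 2*n_A*n_B/(n_A+n_B) + 1 = 2*6*6/12 + 1 = 7.0000.
        Var[R] = 2*n_A*n_B*(2*n_A*n_B - n_A - n_B) / ((n_A+n_B)^2 * (n_A+n_B-1)) = 4320/1584 = 2.7273.
        SD[R] = 1.6514.
Step 4: Continuity-corrected z = (R + 0.5 - E[R]) / SD[R] = (3 + 0.5 - 7.0000) / 1.6514 = -2.1194.
Step 5: Two-sided p-value via normal approximation = 2*(1 - Phi(|z|)) = 0.034060.
Step 6: alpha = 0.1. reject H0.

R = 3, z = -2.1194, p = 0.034060, reject H0.


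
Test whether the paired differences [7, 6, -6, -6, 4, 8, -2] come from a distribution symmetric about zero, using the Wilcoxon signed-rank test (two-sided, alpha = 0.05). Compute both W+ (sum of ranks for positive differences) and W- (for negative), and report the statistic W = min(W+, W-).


Step 1: Drop any zero differences (none here) and take |d_i|.
|d| = [7, 6, 6, 6, 4, 8, 2]
Step 2: Midrank |d_i| (ties get averaged ranks).
ranks: |7|->6, |6|->4, |6|->4, |6|->4, |4|->2, |8|->7, |2|->1
Step 3: Attach original signs; sum ranks with positive sign and with negative sign.
W+ = 6 + 4 + 2 + 7 = 19
W- = 4 + 4 + 1 = 9
(Check: W+ + W- = 28 should equal n(n+1)/2 = 28.)
Step 4: Test statistic W = min(W+, W-) = 9.
Step 5: Ties in |d|, so use the tie-corrected normal approximation.
        E[W] = n(n+1)/4 = 7*8/4 = 14.
        Tie groups: |d|=6 (t=3); sum(t^3 - t) = 24.
        Var[W] = n(n+1)(2n+1)/24 - sum(t^3-t)/48 = 840/24 - 24/48 = 34.5.
        z = (W - E[W]) / sqrt(Var[W]) = (9 - 14) / 5.8737 = -0.8513.
        Two-sided p = 2*Phi(z) = 0.394627.
Step 6: alpha = 0.05. fail to reject H0.

W+ = 19, W- = 9, W = min = 9, p = 0.394627, fail to reject H0.


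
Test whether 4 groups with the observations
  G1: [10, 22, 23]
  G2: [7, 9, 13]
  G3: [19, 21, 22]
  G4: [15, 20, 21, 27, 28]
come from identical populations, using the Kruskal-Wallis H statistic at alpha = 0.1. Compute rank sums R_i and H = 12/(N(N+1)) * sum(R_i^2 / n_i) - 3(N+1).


Step 1: Combine all N = 14 observations and assign midranks.
sorted (value, group, rank): (7,G2,1), (9,G2,2), (10,G1,3), (13,G2,4), (15,G4,5), (19,G3,6), (20,G4,7), (21,G3,8.5), (21,G4,8.5), (22,G1,10.5), (22,G3,10.5), (23,G1,12), (27,G4,13), (28,G4,14)
Step 2: Sum ranks within each group.
R_1 = 25.5 (n_1 = 3)
R_2 = 7 (n_2 = 3)
R_3 = 25 (n_3 = 3)
R_4 = 47.5 (n_4 = 5)
Step 3: H = 12/(N(N+1)) * sum(R_i^2/n_i) - 3(N+1)
     = 12/(14*15) * (25.5^2/3 + 7^2/3 + 25^2/3 + 47.5^2/5) - 3*15
     = 0.057143 * 892.667 - 45
     = 6.009524.
Step 4: Ties present; correction factor C = 1 - 12/(14^3 - 14) = 0.995604. Corrected H = 6.009524 / 0.995604 = 6.036056.
Step 5: Under H0, H ~ chi^2(3); p-value = 0.109869.
Step 6: alpha = 0.1. fail to reject H0.

H = 6.0361, df = 3, p = 0.109869, fail to reject H0.


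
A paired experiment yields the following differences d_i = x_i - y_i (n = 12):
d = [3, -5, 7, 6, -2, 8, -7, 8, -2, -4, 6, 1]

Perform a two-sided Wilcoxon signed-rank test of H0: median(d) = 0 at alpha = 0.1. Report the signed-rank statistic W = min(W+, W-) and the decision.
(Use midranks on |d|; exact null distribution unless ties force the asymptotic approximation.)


Step 1: Drop any zero differences (none here) and take |d_i|.
|d| = [3, 5, 7, 6, 2, 8, 7, 8, 2, 4, 6, 1]
Step 2: Midrank |d_i| (ties get averaged ranks).
ranks: |3|->4, |5|->6, |7|->9.5, |6|->7.5, |2|->2.5, |8|->11.5, |7|->9.5, |8|->11.5, |2|->2.5, |4|->5, |6|->7.5, |1|->1
Step 3: Attach original signs; sum ranks with positive sign and with negative sign.
W+ = 4 + 9.5 + 7.5 + 11.5 + 11.5 + 7.5 + 1 = 52.5
W- = 6 + 2.5 + 9.5 + 2.5 + 5 = 25.5
(Check: W+ + W- = 78 should equal n(n+1)/2 = 78.)
Step 4: Test statistic W = min(W+, W-) = 25.5.
Step 5: Ties in |d|, so use the tie-corrected normal approximation.
        E[W] = n(n+1)/4 = 12*13/4 = 39.
        Tie groups: |d|=2 (t=2), |d|=6 (t=2), |d|=7 (t=2), |d|=8 (t=2); sum(t^3 - t) = 24.
        Var[W] = n(n+1)(2n+1)/24 - sum(t^3-t)/48 = 3900/24 - 24/48 = 162.
        z = (W - E[W]) / sqrt(Var[W]) = (25.5 - 39) / 12.7279 = -1.0607.
        Two-sided p = 2*Phi(z) = 0.288844.
Step 6: alpha = 0.1. fail to reject H0.

W+ = 52.5, W- = 25.5, W = min = 25.5, p = 0.288844, fail to reject H0.


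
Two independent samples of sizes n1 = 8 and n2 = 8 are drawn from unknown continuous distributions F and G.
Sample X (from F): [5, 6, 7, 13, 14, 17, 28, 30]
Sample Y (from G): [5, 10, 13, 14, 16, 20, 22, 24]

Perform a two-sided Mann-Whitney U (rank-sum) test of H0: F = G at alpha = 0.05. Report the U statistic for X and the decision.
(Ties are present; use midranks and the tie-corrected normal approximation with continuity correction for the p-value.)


Step 1: Combine and sort all 16 observations; assign midranks.
sorted (value, group): (5,X), (5,Y), (6,X), (7,X), (10,Y), (13,X), (13,Y), (14,X), (14,Y), (16,Y), (17,X), (20,Y), (22,Y), (24,Y), (28,X), (30,X)
ranks: 5->1.5, 5->1.5, 6->3, 7->4, 10->5, 13->6.5, 13->6.5, 14->8.5, 14->8.5, 16->10, 17->11, 20->12, 22->13, 24->14, 28->15, 30->16
Step 2: Rank sum for X: R1 = 1.5 + 3 + 4 + 6.5 + 8.5 + 11 + 15 + 16 = 65.5.
Step 3: U_X = R1 - n1(n1+1)/2 = 65.5 - 8*9/2 = 65.5 - 36 = 29.5.
       U_Y = n1*n2 - U_X = 64 - 29.5 = 34.5.
Step 4: Ties are present, so use the tie-corrected normal approximation (with continuity correction) for the p-value.
Step 5: p-value = 0.833272; compare to alpha = 0.05. fail to reject H0.

U_X = 29.5, p = 0.833272, fail to reject H0 at alpha = 0.05.


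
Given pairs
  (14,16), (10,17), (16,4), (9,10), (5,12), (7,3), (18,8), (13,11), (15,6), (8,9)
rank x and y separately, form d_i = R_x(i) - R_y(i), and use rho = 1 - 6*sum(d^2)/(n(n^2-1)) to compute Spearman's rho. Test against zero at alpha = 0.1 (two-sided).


Step 1: Rank x and y separately (midranks; no ties here).
rank(x): 14->7, 10->5, 16->9, 9->4, 5->1, 7->2, 18->10, 13->6, 15->8, 8->3
rank(y): 16->9, 17->10, 4->2, 10->6, 12->8, 3->1, 8->4, 11->7, 6->3, 9->5
Step 2: d_i = R_x(i) - R_y(i); compute d_i^2.
  (7-9)^2=4, (5-10)^2=25, (9-2)^2=49, (4-6)^2=4, (1-8)^2=49, (2-1)^2=1, (10-4)^2=36, (6-7)^2=1, (8-3)^2=25, (3-5)^2=4
sum(d^2) = 198.
Step 3: rho = 1 - 6*198 / (10*(10^2 - 1)) = 1 - 1188/990 = -0.200000.
Step 4: Under H0, t = rho * sqrt((n-2)/(1-rho^2)) = -0.5774 ~ t(8).
Step 5: Two-sided p-value from the t-distribution with 8 df = 0.579584.
Step 6: alpha = 0.1. fail to reject H0.

rho = -0.2000, p = 0.579584, fail to reject H0 at alpha = 0.1.
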